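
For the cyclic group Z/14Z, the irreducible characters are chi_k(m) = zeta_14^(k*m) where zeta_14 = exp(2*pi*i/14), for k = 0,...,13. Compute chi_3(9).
chi_3(9) = zeta_14^27 = exp(-I*pi/7)

Derivation: chi_3(9) = zeta_14^(3*9) = zeta_14^27. Since zeta_14^14 = 1, this equals zeta_14^13 = exp(2*pi*i*13/14) = exp(-I*pi/7).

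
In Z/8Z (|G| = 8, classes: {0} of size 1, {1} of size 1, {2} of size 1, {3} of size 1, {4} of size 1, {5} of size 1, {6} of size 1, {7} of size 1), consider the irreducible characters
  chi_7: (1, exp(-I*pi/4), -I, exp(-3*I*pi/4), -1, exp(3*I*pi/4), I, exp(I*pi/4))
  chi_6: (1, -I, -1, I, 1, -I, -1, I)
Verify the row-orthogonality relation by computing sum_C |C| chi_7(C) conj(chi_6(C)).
Sum = 0; so <chi_7, chi_6> = 0 (distinct irreducibles are orthogonal).

Justification: Compute term by term over conjugacy classes (|C| * chi_7(C) * conj(chi_6(C))):
  1*(1)*conj(1) + 1*(exp(-I*pi/4))*conj(-I) + 1*(-I)*conj(-1) + 1*(exp(-3*I*pi/4))*conj(I) + 1*(-1)*conj(1) + 1*(exp(3*I*pi/4))*conj(-I) + 1*(I)*conj(-1) + 1*(exp(I*pi/4))*conj(I)
  = (1) + (exp(I*pi/4)) + (I) + (-exp(-I*pi/4)) + (-1) + (exp(-3*I*pi/4)) + (-I) + (-exp(3*I*pi/4))
  = 0.
(Exp terms are combined using exp(i*s)*conj(exp(i*t)) = exp(i*(s-t)), and sums of them are collapsed using the identity that for every m > 1 the m distinct m-th roots of unity sum to 0, e.g. 1 + exp(2*I*pi/3) + exp(-2*I*pi/3) = 0.)
Dividing by |G| = 8 gives 0/8 = 0, matching the row-orthogonality relation <chi_7, chi_6> = [chi_7 = chi_6].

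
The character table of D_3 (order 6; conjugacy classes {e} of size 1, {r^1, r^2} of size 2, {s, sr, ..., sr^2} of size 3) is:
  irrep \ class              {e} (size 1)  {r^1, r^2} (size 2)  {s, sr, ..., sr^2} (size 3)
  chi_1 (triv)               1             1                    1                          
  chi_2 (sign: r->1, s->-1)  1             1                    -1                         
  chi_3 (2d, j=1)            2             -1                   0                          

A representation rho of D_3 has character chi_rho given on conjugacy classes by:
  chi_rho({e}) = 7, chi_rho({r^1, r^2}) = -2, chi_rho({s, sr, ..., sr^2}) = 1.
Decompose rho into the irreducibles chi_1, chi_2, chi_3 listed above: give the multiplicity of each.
Multiplicities: chi_1: 1, chi_2: 0, chi_3: 3.

Explanation: Use <chi_rho, chi> = (1/|G|) sum_C |C| * chi_rho(C) * conj(chi(C)) with |G| = 6 for each irreducible chi in the table:
  <chi_rho, chi_1> = (1/6)[1*(7)*conj(1) + 2*(-2)*conj(1) + 3*(1)*conj(1)]
      = (1/6)[(7) + (-4) + (3)] = 6/6 = 1
  <chi_rho, chi_2> = (1/6)[1*(7)*conj(1) + 2*(-2)*conj(1) + 3*(1)*conj(-1)]
      = (1/6)[(7) + (-4) + (-3)] = 0/6 = 0
  <chi_rho, chi_3> = (1/6)[1*(7)*conj(2) + 2*(-2)*conj(-1) + 3*(1)*conj(0)]
      = (1/6)[(14) + (4) + (0)] = 18/6 = 3
Dimension check: dim(rho) = sum (mult * dim) = 1*1 + 0*1 + 3*2 = 7 = chi_rho(e) = 7.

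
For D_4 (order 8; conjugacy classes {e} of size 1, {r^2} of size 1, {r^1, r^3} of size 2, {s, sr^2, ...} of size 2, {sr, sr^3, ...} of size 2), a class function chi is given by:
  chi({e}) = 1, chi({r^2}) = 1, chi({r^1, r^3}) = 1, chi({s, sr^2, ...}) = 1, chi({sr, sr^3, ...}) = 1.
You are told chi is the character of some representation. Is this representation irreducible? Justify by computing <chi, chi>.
Irreducible: <chi, chi> = 1.

Explanation: <chi, chi> = (1/|G|) sum_C |C| * |chi(C)|^2 = (1/8)[1*|1|^2 + 1*|1|^2 + 2*|1|^2 + 2*|1|^2 + 2*|1|^2]
  = (1/8)[(1) + (1) + (2) + (2) + (2)] = 8/8 = 1.
A character is irreducible iff <chi, chi> = 1, so this representation is irreducible.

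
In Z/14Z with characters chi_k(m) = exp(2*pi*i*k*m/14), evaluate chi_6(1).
chi_6(1) = zeta_14^6 = exp(6*I*pi/7)

Proof sketch: chi_6(1) = zeta_14^(6*1) = zeta_14^6. Since zeta_14^14 = 1, this equals zeta_14^6 = exp(2*pi*i*6/14) = exp(6*I*pi/7).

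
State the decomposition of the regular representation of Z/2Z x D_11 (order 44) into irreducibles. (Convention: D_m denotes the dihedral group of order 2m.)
Each irreducible V_i of dimension d_i appears with multiplicity d_i, i.e. rho_reg = (direct sum over all irreducibles V_i) d_i V_i. The irreducible dimensions for Z/2Z x D_11 are 1, 1, 1, 1, 2, 2, 2, 2, 2, 2, 2, 2, 2, 2: 4 irreducibles of dimension 1, each with multiplicity 1; 10 irreducibles of dimension 2, each with multiplicity 2. Total dimension 4*1*1 + 10*2*2 = 44 = |G|.

Details: General theorem: in the regular representation of a finite group G, each irreducible appears with multiplicity equal to its dimension. Check: dim(rho_reg) = sum d_i^2 = 1 + 1 + 1 + 1 + 4 + 4 + 4 + 4 + 4 + 4 + 4 + 4 + 4 + 4 = 44 = |G|.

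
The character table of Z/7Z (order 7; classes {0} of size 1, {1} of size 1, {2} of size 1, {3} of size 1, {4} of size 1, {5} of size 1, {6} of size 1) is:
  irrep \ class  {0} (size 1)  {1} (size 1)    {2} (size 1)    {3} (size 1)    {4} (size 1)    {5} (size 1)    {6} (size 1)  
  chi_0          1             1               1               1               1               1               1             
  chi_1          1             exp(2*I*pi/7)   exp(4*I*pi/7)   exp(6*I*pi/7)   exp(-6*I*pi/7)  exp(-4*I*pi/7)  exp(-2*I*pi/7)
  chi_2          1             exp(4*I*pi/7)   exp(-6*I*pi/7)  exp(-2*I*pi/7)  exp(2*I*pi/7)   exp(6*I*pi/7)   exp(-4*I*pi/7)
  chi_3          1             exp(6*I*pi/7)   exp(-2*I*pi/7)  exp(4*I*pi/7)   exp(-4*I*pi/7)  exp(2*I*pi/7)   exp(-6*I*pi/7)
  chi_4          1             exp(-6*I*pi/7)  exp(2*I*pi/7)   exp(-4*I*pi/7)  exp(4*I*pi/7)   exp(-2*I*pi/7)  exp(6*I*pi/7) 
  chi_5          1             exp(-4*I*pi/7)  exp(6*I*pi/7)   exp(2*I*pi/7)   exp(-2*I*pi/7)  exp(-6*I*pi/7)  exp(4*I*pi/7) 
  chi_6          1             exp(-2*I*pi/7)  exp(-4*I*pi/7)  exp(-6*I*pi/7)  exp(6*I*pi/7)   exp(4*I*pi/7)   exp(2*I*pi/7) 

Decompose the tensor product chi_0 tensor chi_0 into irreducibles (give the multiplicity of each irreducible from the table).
chi_0 tensor chi_0 = chi_0 (all other irreducibles have multiplicity 0).

Proof sketch: The character of a tensor product is the pointwise product (chi_0 * chi_0)(C) = chi_0(C) * chi_0(C):
  {0}: (1)*(1), {1}: (1)*(1), {2}: (1)*(1), {3}: (1)*(1), {4}: (1)*(1), {5}: (1)*(1), {6}: (1)*(1)
so (chi_0 * chi_0) takes values
  {0} -> 1, {1} -> 1, {2} -> 1, {3} -> 1, {4} -> 1, {5} -> 1, {6} -> 1.
Now take the inner product of this character with each irreducible chi from the table, <chi_0*chi_0, chi> = (1/7) sum_C |C| (chi_0*chi_0)(C) conj(chi(C)):
  <chi_0*chi_0, chi_0> = (1/7)[1*(1)*conj(1) + 1*(1)*conj(1) + 1*(1)*conj(1) + 1*(1)*conj(1) + 1*(1)*conj(1) + 1*(1)*conj(1) + 1*(1)*conj(1)]
      = (1/7)[(1) + (1) + (1) + (1) + (1) + (1) + (1)] = 7/7 = 1
  <chi_0*chi_0, chi_1> = (1/7)[1*(1)*conj(1) + 1*(1)*conj(exp(2*I*pi/7)) + 1*(1)*conj(exp(4*I*pi/7)) + 1*(1)*conj(exp(6*I*pi/7)) + 1*(1)*conj(exp(-6*I*pi/7)) + 1*(1)*conj(exp(-4*I*pi/7)) + 1*(1)*conj(exp(-2*I*pi/7))]
      = (1/7)[(1) + (exp(-2*I*pi/7)) + (exp(-4*I*pi/7)) + (exp(-6*I*pi/7)) + (exp(6*I*pi/7)) + (exp(4*I*pi/7)) + (exp(2*I*pi/7))] = 0/7 = 0
  <chi_0*chi_0, chi_2> = (1/7)[1*(1)*conj(1) + 1*(1)*conj(exp(4*I*pi/7)) + 1*(1)*conj(exp(-6*I*pi/7)) + 1*(1)*conj(exp(-2*I*pi/7)) + 1*(1)*conj(exp(2*I*pi/7)) + 1*(1)*conj(exp(6*I*pi/7)) + 1*(1)*conj(exp(-4*I*pi/7))]
      = (1/7)[(1) + (exp(-4*I*pi/7)) + (exp(6*I*pi/7)) + (exp(2*I*pi/7)) + (exp(-2*I*pi/7)) + (exp(-6*I*pi/7)) + (exp(4*I*pi/7))] = 0/7 = 0
  <chi_0*chi_0, chi_3> = (1/7)[1*(1)*conj(1) + 1*(1)*conj(exp(6*I*pi/7)) + 1*(1)*conj(exp(-2*I*pi/7)) + 1*(1)*conj(exp(4*I*pi/7)) + 1*(1)*conj(exp(-4*I*pi/7)) + 1*(1)*conj(exp(2*I*pi/7)) + 1*(1)*conj(exp(-6*I*pi/7))]
      = (1/7)[(1) + (exp(-6*I*pi/7)) + (exp(2*I*pi/7)) + (exp(-4*I*pi/7)) + (exp(4*I*pi/7)) + (exp(-2*I*pi/7)) + (exp(6*I*pi/7))] = 0/7 = 0
  <chi_0*chi_0, chi_4> = (1/7)[1*(1)*conj(1) + 1*(1)*conj(exp(-6*I*pi/7)) + 1*(1)*conj(exp(2*I*pi/7)) + 1*(1)*conj(exp(-4*I*pi/7)) + 1*(1)*conj(exp(4*I*pi/7)) + 1*(1)*conj(exp(-2*I*pi/7)) + 1*(1)*conj(exp(6*I*pi/7))]
      = (1/7)[(1) + (exp(6*I*pi/7)) + (exp(-2*I*pi/7)) + (exp(4*I*pi/7)) + (exp(-4*I*pi/7)) + (exp(2*I*pi/7)) + (exp(-6*I*pi/7))] = 0/7 = 0
  <chi_0*chi_0, chi_5> = (1/7)[1*(1)*conj(1) + 1*(1)*conj(exp(-4*I*pi/7)) + 1*(1)*conj(exp(6*I*pi/7)) + 1*(1)*conj(exp(2*I*pi/7)) + 1*(1)*conj(exp(-2*I*pi/7)) + 1*(1)*conj(exp(-6*I*pi/7)) + 1*(1)*conj(exp(4*I*pi/7))]
      = (1/7)[(1) + (exp(4*I*pi/7)) + (exp(-6*I*pi/7)) + (exp(-2*I*pi/7)) + (exp(2*I*pi/7)) + (exp(6*I*pi/7)) + (exp(-4*I*pi/7))] = 0/7 = 0
  <chi_0*chi_0, chi_6> = (1/7)[1*(1)*conj(1) + 1*(1)*conj(exp(-2*I*pi/7)) + 1*(1)*conj(exp(-4*I*pi/7)) + 1*(1)*conj(exp(-6*I*pi/7)) + 1*(1)*conj(exp(6*I*pi/7)) + 1*(1)*conj(exp(4*I*pi/7)) + 1*(1)*conj(exp(2*I*pi/7))]
      = (1/7)[(1) + (exp(2*I*pi/7)) + (exp(4*I*pi/7)) + (exp(6*I*pi/7)) + (exp(-6*I*pi/7)) + (exp(-4*I*pi/7)) + (exp(-2*I*pi/7))] = 0/7 = 0
(Exp terms are combined using exp(i*s)*conj(exp(i*t)) = exp(i*(s-t)), and sums of them are collapsed using the identity that for every m > 1 the m distinct m-th roots of unity sum to 0, e.g. 1 + exp(2*I*pi/3) + exp(-2*I*pi/3) = 0.)
Hence the multiplicities are chi_0: 1. Dimension check: dim(chi_0)*dim(chi_0) = 1*1 = 1 and sum (mult * dim) = 1*1 = 1.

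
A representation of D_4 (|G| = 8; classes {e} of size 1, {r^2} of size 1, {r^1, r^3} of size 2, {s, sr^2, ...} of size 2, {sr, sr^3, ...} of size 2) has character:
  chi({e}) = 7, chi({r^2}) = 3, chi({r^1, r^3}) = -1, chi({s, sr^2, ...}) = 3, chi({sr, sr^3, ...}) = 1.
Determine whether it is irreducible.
Not irreducible (reducible): <chi, chi> = 10 > 1.

Solution. <chi, chi> = (1/|G|) sum_C |C| * |chi(C)|^2 = (1/8)[1*|7|^2 + 1*|3|^2 + 2*|-1|^2 + 2*|3|^2 + 2*|1|^2]
  = (1/8)[(49) + (9) + (2) + (18) + (2)] = 80/8 = 10.
A character is irreducible iff <chi, chi> = 1, so this representation is reducible.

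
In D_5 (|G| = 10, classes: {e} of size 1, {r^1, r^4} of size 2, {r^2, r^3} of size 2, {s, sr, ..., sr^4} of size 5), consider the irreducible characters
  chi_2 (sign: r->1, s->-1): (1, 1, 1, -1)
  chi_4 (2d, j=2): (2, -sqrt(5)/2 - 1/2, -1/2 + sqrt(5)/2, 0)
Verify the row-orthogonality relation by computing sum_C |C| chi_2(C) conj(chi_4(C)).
Sum = 0; so <chi_2, chi_4> = 0 (distinct irreducibles are orthogonal).

Why: Compute term by term over conjugacy classes (|C| * chi_2(C) * conj(chi_4(C))):
  1*(1)*conj(2) + 2*(1)*conj(-sqrt(5)/2 - 1/2) + 2*(1)*conj(-1/2 + sqrt(5)/2) + 5*(-1)*conj(0)
  = (2) + (-sqrt(5) - 1) + (-1 + sqrt(5)) + (0)
  = 0.
Dividing by |G| = 10 gives 0/10 = 0, matching the row-orthogonality relation <chi_2, chi_4> = [chi_2 = chi_4].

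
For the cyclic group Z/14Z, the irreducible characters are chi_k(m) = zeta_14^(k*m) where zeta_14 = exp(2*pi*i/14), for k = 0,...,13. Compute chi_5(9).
chi_5(9) = zeta_14^45 = exp(3*I*pi/7)

Why: chi_5(9) = zeta_14^(5*9) = zeta_14^45. Since zeta_14^14 = 1, this equals zeta_14^3 = exp(2*pi*i*3/14) = exp(3*I*pi/7).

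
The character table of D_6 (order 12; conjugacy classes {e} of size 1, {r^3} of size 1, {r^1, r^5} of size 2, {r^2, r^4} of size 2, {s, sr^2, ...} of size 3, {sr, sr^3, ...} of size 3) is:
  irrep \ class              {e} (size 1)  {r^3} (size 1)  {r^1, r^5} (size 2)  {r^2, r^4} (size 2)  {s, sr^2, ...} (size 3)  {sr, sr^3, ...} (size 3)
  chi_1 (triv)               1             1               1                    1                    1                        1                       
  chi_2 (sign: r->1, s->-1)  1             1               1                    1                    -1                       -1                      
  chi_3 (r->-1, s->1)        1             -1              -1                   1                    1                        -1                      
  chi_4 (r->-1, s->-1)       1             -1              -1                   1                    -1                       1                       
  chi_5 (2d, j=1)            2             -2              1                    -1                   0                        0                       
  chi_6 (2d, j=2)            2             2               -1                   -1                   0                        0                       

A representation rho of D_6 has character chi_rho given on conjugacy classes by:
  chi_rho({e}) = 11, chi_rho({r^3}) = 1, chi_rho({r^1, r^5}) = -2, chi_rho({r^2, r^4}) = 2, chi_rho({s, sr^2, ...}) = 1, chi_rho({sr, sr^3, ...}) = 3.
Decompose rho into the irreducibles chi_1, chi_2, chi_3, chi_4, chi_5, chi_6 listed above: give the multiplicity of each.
Multiplicities: chi_1: 2, chi_2: 0, chi_3: 1, chi_4: 2, chi_5: 1, chi_6: 2.

Solution. Use <chi_rho, chi> = (1/|G|) sum_C |C| * chi_rho(C) * conj(chi(C)) with |G| = 12 for each irreducible chi in the table:
  <chi_rho, chi_1> = (1/12)[1*(11)*conj(1) + 1*(1)*conj(1) + 2*(-2)*conj(1) + 2*(2)*conj(1) + 3*(1)*conj(1) + 3*(3)*conj(1)]
      = (1/12)[(11) + (1) + (-4) + (4) + (3) + (9)] = 24/12 = 2
  <chi_rho, chi_2> = (1/12)[1*(11)*conj(1) + 1*(1)*conj(1) + 2*(-2)*conj(1) + 2*(2)*conj(1) + 3*(1)*conj(-1) + 3*(3)*conj(-1)]
      = (1/12)[(11) + (1) + (-4) + (4) + (-3) + (-9)] = 0/12 = 0
  <chi_rho, chi_3> = (1/12)[1*(11)*conj(1) + 1*(1)*conj(-1) + 2*(-2)*conj(-1) + 2*(2)*conj(1) + 3*(1)*conj(1) + 3*(3)*conj(-1)]
      = (1/12)[(11) + (-1) + (4) + (4) + (3) + (-9)] = 12/12 = 1
  <chi_rho, chi_4> = (1/12)[1*(11)*conj(1) + 1*(1)*conj(-1) + 2*(-2)*conj(-1) + 2*(2)*conj(1) + 3*(1)*conj(-1) + 3*(3)*conj(1)]
      = (1/12)[(11) + (-1) + (4) + (4) + (-3) + (9)] = 24/12 = 2
  <chi_rho, chi_5> = (1/12)[1*(11)*conj(2) + 1*(1)*conj(-2) + 2*(-2)*conj(1) + 2*(2)*conj(-1) + 3*(1)*conj(0) + 3*(3)*conj(0)]
      = (1/12)[(22) + (-2) + (-4) + (-4) + (0) + (0)] = 12/12 = 1
  <chi_rho, chi_6> = (1/12)[1*(11)*conj(2) + 1*(1)*conj(2) + 2*(-2)*conj(-1) + 2*(2)*conj(-1) + 3*(1)*conj(0) + 3*(3)*conj(0)]
      = (1/12)[(22) + (2) + (4) + (-4) + (0) + (0)] = 24/12 = 2
Dimension check: dim(rho) = sum (mult * dim) = 2*1 + 0*1 + 1*1 + 2*1 + 1*2 + 2*2 = 11 = chi_rho(e) = 11.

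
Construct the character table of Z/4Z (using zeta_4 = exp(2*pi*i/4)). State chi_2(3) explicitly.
Character table of Z/4Z (irreps indexed chi_0,...,chi_3 with chi_k(m) = zeta_4^(k*m), zeta_4 = exp(2*pi*i/4)):
  irrep \ class  {0} (size 1)  {1} (size 1)  {2} (size 1)  {3} (size 1)
  chi_0          1             1             1             1           
  chi_1          1             I             -1            -I          
  chi_2          1             -1            1             -1          
  chi_3          1             -I            -1            I           

Spot check: chi_2(3) = zeta_4^(2*3) = zeta_4^6 = -1.

Justification: Z/4Z is abelian, so all 4 irreducible complex representations are 1-dimensional. They are given by chi_k(m) = zeta_4^(k*m) for k = 0,...,3. Row orthogonality: sum_m chi_k(m) conj(chi_l(m)) = 4 * [k = l].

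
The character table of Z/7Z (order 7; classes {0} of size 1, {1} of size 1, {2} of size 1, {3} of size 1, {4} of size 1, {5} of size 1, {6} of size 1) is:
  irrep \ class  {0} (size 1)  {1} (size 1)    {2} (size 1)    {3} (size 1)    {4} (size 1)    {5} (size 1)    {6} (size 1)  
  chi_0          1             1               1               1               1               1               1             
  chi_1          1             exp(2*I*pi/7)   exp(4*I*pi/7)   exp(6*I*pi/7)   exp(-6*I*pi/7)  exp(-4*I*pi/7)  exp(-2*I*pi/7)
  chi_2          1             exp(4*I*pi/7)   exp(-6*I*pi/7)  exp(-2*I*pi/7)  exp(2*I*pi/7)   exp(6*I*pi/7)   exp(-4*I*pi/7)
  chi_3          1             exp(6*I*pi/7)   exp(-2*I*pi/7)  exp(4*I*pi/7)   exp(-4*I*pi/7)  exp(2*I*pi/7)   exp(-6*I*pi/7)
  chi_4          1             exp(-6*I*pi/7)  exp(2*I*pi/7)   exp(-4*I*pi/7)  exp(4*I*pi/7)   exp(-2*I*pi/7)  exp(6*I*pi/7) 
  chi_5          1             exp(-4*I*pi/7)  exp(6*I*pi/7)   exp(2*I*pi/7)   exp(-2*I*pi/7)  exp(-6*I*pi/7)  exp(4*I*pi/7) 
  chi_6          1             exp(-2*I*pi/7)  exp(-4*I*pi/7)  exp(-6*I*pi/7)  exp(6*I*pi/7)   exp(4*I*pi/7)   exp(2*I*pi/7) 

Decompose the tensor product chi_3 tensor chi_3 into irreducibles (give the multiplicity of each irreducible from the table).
chi_3 tensor chi_3 = chi_6 (all other irreducibles have multiplicity 0).

Justification: The character of a tensor product is the pointwise product (chi_3 * chi_3)(C) = chi_3(C) * chi_3(C):
  {0}: (1)*(1), {1}: (exp(6*I*pi/7))*(exp(6*I*pi/7)), {2}: (exp(-2*I*pi/7))*(exp(-2*I*pi/7)), {3}: (exp(4*I*pi/7))*(exp(4*I*pi/7)), {4}: (exp(-4*I*pi/7))*(exp(-4*I*pi/7)), {5}: (exp(2*I*pi/7))*(exp(2*I*pi/7)), {6}: (exp(-6*I*pi/7))*(exp(-6*I*pi/7))
so (chi_3 * chi_3) takes values
  {0} -> 1, {1} -> exp(-2*I*pi/7), {2} -> exp(-4*I*pi/7), {3} -> exp(-6*I*pi/7), {4} -> exp(6*I*pi/7), {5} -> exp(4*I*pi/7), {6} -> exp(2*I*pi/7).
Now take the inner product of this character with each irreducible chi from the table, <chi_3*chi_3, chi> = (1/7) sum_C |C| (chi_3*chi_3)(C) conj(chi(C)):
  <chi_3*chi_3, chi_0> = (1/7)[1*(1)*conj(1) + 1*(exp(-2*I*pi/7))*conj(1) + 1*(exp(-4*I*pi/7))*conj(1) + 1*(exp(-6*I*pi/7))*conj(1) + 1*(exp(6*I*pi/7))*conj(1) + 1*(exp(4*I*pi/7))*conj(1) + 1*(exp(2*I*pi/7))*conj(1)]
      = (1/7)[(1) + (exp(-2*I*pi/7)) + (exp(-4*I*pi/7)) + (exp(-6*I*pi/7)) + (exp(6*I*pi/7)) + (exp(4*I*pi/7)) + (exp(2*I*pi/7))] = 0/7 = 0
  <chi_3*chi_3, chi_1> = (1/7)[1*(1)*conj(1) + 1*(exp(-2*I*pi/7))*conj(exp(2*I*pi/7)) + 1*(exp(-4*I*pi/7))*conj(exp(4*I*pi/7)) + 1*(exp(-6*I*pi/7))*conj(exp(6*I*pi/7)) + 1*(exp(6*I*pi/7))*conj(exp(-6*I*pi/7)) + 1*(exp(4*I*pi/7))*conj(exp(-4*I*pi/7)) + 1*(exp(2*I*pi/7))*conj(exp(-2*I*pi/7))]
      = (1/7)[(1) + (exp(-4*I*pi/7)) + (exp(6*I*pi/7)) + (exp(2*I*pi/7)) + (exp(-2*I*pi/7)) + (exp(-6*I*pi/7)) + (exp(4*I*pi/7))] = 0/7 = 0
  <chi_3*chi_3, chi_2> = (1/7)[1*(1)*conj(1) + 1*(exp(-2*I*pi/7))*conj(exp(4*I*pi/7)) + 1*(exp(-4*I*pi/7))*conj(exp(-6*I*pi/7)) + 1*(exp(-6*I*pi/7))*conj(exp(-2*I*pi/7)) + 1*(exp(6*I*pi/7))*conj(exp(2*I*pi/7)) + 1*(exp(4*I*pi/7))*conj(exp(6*I*pi/7)) + 1*(exp(2*I*pi/7))*conj(exp(-4*I*pi/7))]
      = (1/7)[(1) + (exp(-6*I*pi/7)) + (exp(2*I*pi/7)) + (exp(-4*I*pi/7)) + (exp(4*I*pi/7)) + (exp(-2*I*pi/7)) + (exp(6*I*pi/7))] = 0/7 = 0
  <chi_3*chi_3, chi_3> = (1/7)[1*(1)*conj(1) + 1*(exp(-2*I*pi/7))*conj(exp(6*I*pi/7)) + 1*(exp(-4*I*pi/7))*conj(exp(-2*I*pi/7)) + 1*(exp(-6*I*pi/7))*conj(exp(4*I*pi/7)) + 1*(exp(6*I*pi/7))*conj(exp(-4*I*pi/7)) + 1*(exp(4*I*pi/7))*conj(exp(2*I*pi/7)) + 1*(exp(2*I*pi/7))*conj(exp(-6*I*pi/7))]
      = (1/7)[(1) + (exp(6*I*pi/7)) + (exp(-2*I*pi/7)) + (exp(4*I*pi/7)) + (exp(-4*I*pi/7)) + (exp(2*I*pi/7)) + (exp(-6*I*pi/7))] = 0/7 = 0
  <chi_3*chi_3, chi_4> = (1/7)[1*(1)*conj(1) + 1*(exp(-2*I*pi/7))*conj(exp(-6*I*pi/7)) + 1*(exp(-4*I*pi/7))*conj(exp(2*I*pi/7)) + 1*(exp(-6*I*pi/7))*conj(exp(-4*I*pi/7)) + 1*(exp(6*I*pi/7))*conj(exp(4*I*pi/7)) + 1*(exp(4*I*pi/7))*conj(exp(-2*I*pi/7)) + 1*(exp(2*I*pi/7))*conj(exp(6*I*pi/7))]
      = (1/7)[(1) + (exp(4*I*pi/7)) + (exp(-6*I*pi/7)) + (exp(-2*I*pi/7)) + (exp(2*I*pi/7)) + (exp(6*I*pi/7)) + (exp(-4*I*pi/7))] = 0/7 = 0
  <chi_3*chi_3, chi_5> = (1/7)[1*(1)*conj(1) + 1*(exp(-2*I*pi/7))*conj(exp(-4*I*pi/7)) + 1*(exp(-4*I*pi/7))*conj(exp(6*I*pi/7)) + 1*(exp(-6*I*pi/7))*conj(exp(2*I*pi/7)) + 1*(exp(6*I*pi/7))*conj(exp(-2*I*pi/7)) + 1*(exp(4*I*pi/7))*conj(exp(-6*I*pi/7)) + 1*(exp(2*I*pi/7))*conj(exp(4*I*pi/7))]
      = (1/7)[(1) + (exp(2*I*pi/7)) + (exp(4*I*pi/7)) + (exp(6*I*pi/7)) + (exp(-6*I*pi/7)) + (exp(-4*I*pi/7)) + (exp(-2*I*pi/7))] = 0/7 = 0
  <chi_3*chi_3, chi_6> = (1/7)[1*(1)*conj(1) + 1*(exp(-2*I*pi/7))*conj(exp(-2*I*pi/7)) + 1*(exp(-4*I*pi/7))*conj(exp(-4*I*pi/7)) + 1*(exp(-6*I*pi/7))*conj(exp(-6*I*pi/7)) + 1*(exp(6*I*pi/7))*conj(exp(6*I*pi/7)) + 1*(exp(4*I*pi/7))*conj(exp(4*I*pi/7)) + 1*(exp(2*I*pi/7))*conj(exp(2*I*pi/7))]
      = (1/7)[(1) + (1) + (1) + (1) + (1) + (1) + (1)] = 7/7 = 1
(Exp terms are combined using exp(i*s)*conj(exp(i*t)) = exp(i*(s-t)), and sums of them are collapsed using the identity that for every m > 1 the m distinct m-th roots of unity sum to 0, e.g. 1 + exp(2*I*pi/3) + exp(-2*I*pi/3) = 0.)
Hence the multiplicities are chi_6: 1. Dimension check: dim(chi_3)*dim(chi_3) = 1*1 = 1 and sum (mult * dim) = 1*1 = 1.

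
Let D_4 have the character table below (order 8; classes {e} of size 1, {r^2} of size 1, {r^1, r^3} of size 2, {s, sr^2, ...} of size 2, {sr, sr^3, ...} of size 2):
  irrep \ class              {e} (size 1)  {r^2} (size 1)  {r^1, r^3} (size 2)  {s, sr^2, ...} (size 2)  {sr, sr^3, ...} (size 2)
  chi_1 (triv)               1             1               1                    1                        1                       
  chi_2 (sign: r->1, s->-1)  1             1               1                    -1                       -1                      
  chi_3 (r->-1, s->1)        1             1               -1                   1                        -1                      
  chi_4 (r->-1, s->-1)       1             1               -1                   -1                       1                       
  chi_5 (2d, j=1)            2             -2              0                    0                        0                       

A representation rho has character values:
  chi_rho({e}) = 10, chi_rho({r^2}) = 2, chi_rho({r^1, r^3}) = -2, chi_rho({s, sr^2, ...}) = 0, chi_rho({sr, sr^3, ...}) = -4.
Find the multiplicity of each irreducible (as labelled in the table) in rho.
Multiplicities: chi_1: 0, chi_2: 2, chi_3: 3, chi_4: 1, chi_5: 2.

Derivation: Use <chi_rho, chi> = (1/|G|) sum_C |C| * chi_rho(C) * conj(chi(C)) with |G| = 8 for each irreducible chi in the table:
  <chi_rho, chi_1> = (1/8)[1*(10)*conj(1) + 1*(2)*conj(1) + 2*(-2)*conj(1) + 2*(0)*conj(1) + 2*(-4)*conj(1)]
      = (1/8)[(10) + (2) + (-4) + (0) + (-8)] = 0/8 = 0
  <chi_rho, chi_2> = (1/8)[1*(10)*conj(1) + 1*(2)*conj(1) + 2*(-2)*conj(1) + 2*(0)*conj(-1) + 2*(-4)*conj(-1)]
      = (1/8)[(10) + (2) + (-4) + (0) + (8)] = 16/8 = 2
  <chi_rho, chi_3> = (1/8)[1*(10)*conj(1) + 1*(2)*conj(1) + 2*(-2)*conj(-1) + 2*(0)*conj(1) + 2*(-4)*conj(-1)]
      = (1/8)[(10) + (2) + (4) + (0) + (8)] = 24/8 = 3
  <chi_rho, chi_4> = (1/8)[1*(10)*conj(1) + 1*(2)*conj(1) + 2*(-2)*conj(-1) + 2*(0)*conj(-1) + 2*(-4)*conj(1)]
      = (1/8)[(10) + (2) + (4) + (0) + (-8)] = 8/8 = 1
  <chi_rho, chi_5> = (1/8)[1*(10)*conj(2) + 1*(2)*conj(-2) + 2*(-2)*conj(0) + 2*(0)*conj(0) + 2*(-4)*conj(0)]
      = (1/8)[(20) + (-4) + (0) + (0) + (0)] = 16/8 = 2
Dimension check: dim(rho) = sum (mult * dim) = 0*1 + 2*1 + 3*1 + 1*1 + 2*2 = 10 = chi_rho(e) = 10.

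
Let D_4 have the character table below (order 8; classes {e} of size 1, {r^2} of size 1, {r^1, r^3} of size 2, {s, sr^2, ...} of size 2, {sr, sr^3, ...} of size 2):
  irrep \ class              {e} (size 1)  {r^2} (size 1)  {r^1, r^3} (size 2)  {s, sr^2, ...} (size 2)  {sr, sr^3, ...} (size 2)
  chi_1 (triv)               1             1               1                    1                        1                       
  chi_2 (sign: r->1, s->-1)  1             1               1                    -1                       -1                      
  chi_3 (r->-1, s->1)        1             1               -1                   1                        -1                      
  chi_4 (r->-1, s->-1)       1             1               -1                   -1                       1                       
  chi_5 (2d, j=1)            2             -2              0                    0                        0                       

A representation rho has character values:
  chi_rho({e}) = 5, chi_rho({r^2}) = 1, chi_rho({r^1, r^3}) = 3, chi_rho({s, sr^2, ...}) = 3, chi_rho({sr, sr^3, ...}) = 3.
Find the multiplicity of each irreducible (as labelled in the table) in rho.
Multiplicities: chi_1: 3, chi_2: 0, chi_3: 0, chi_4: 0, chi_5: 1.

Solution. Use <chi_rho, chi> = (1/|G|) sum_C |C| * chi_rho(C) * conj(chi(C)) with |G| = 8 for each irreducible chi in the table:
  <chi_rho, chi_1> = (1/8)[1*(5)*conj(1) + 1*(1)*conj(1) + 2*(3)*conj(1) + 2*(3)*conj(1) + 2*(3)*conj(1)]
      = (1/8)[(5) + (1) + (6) + (6) + (6)] = 24/8 = 3
  <chi_rho, chi_2> = (1/8)[1*(5)*conj(1) + 1*(1)*conj(1) + 2*(3)*conj(1) + 2*(3)*conj(-1) + 2*(3)*conj(-1)]
      = (1/8)[(5) + (1) + (6) + (-6) + (-6)] = 0/8 = 0
  <chi_rho, chi_3> = (1/8)[1*(5)*conj(1) + 1*(1)*conj(1) + 2*(3)*conj(-1) + 2*(3)*conj(1) + 2*(3)*conj(-1)]
      = (1/8)[(5) + (1) + (-6) + (6) + (-6)] = 0/8 = 0
  <chi_rho, chi_4> = (1/8)[1*(5)*conj(1) + 1*(1)*conj(1) + 2*(3)*conj(-1) + 2*(3)*conj(-1) + 2*(3)*conj(1)]
      = (1/8)[(5) + (1) + (-6) + (-6) + (6)] = 0/8 = 0
  <chi_rho, chi_5> = (1/8)[1*(5)*conj(2) + 1*(1)*conj(-2) + 2*(3)*conj(0) + 2*(3)*conj(0) + 2*(3)*conj(0)]
      = (1/8)[(10) + (-2) + (0) + (0) + (0)] = 8/8 = 1
Dimension check: dim(rho) = sum (mult * dim) = 3*1 + 0*1 + 0*1 + 0*1 + 1*2 = 5 = chi_rho(e) = 5.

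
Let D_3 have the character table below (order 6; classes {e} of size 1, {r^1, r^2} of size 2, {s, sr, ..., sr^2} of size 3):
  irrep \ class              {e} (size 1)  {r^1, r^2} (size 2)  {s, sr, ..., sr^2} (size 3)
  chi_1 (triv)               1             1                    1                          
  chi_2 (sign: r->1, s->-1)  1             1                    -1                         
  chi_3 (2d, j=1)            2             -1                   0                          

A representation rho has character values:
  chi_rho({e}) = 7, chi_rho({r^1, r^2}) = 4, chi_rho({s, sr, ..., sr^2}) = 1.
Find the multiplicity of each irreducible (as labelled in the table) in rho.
Multiplicities: chi_1: 3, chi_2: 2, chi_3: 1.

Reasoning: Use <chi_rho, chi> = (1/|G|) sum_C |C| * chi_rho(C) * conj(chi(C)) with |G| = 6 for each irreducible chi in the table:
  <chi_rho, chi_1> = (1/6)[1*(7)*conj(1) + 2*(4)*conj(1) + 3*(1)*conj(1)]
      = (1/6)[(7) + (8) + (3)] = 18/6 = 3
  <chi_rho, chi_2> = (1/6)[1*(7)*conj(1) + 2*(4)*conj(1) + 3*(1)*conj(-1)]
      = (1/6)[(7) + (8) + (-3)] = 12/6 = 2
  <chi_rho, chi_3> = (1/6)[1*(7)*conj(2) + 2*(4)*conj(-1) + 3*(1)*conj(0)]
      = (1/6)[(14) + (-8) + (0)] = 6/6 = 1
Dimension check: dim(rho) = sum (mult * dim) = 3*1 + 2*1 + 1*2 = 7 = chi_rho(e) = 7.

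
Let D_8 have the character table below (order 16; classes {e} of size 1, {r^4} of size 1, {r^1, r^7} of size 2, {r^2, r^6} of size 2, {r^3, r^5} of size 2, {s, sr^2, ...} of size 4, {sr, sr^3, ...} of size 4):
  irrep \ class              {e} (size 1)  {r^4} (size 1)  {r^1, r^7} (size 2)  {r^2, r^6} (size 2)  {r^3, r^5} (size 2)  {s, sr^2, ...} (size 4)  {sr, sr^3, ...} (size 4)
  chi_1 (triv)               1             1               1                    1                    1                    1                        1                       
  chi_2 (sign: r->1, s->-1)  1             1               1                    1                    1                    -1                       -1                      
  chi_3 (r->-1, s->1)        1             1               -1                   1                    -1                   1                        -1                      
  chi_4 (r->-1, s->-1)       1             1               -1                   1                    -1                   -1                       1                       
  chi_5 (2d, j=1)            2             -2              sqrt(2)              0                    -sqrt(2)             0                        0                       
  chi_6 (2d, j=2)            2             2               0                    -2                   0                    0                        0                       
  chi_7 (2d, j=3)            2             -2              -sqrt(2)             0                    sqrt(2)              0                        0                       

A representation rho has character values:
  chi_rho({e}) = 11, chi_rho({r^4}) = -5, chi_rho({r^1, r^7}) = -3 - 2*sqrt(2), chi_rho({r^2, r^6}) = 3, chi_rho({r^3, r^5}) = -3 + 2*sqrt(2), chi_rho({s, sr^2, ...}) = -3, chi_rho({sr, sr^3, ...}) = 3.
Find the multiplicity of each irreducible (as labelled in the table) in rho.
Multiplicities: chi_1: 0, chi_2: 0, chi_3: 0, chi_4: 3, chi_5: 1, chi_6: 0, chi_7: 3.

Use <chi_rho, chi> = (1/|G|) sum_C |C| * chi_rho(C) * conj(chi(C)) with |G| = 16 for each irreducible chi in the table:
  <chi_rho, chi_1> = (1/16)[1*(11)*conj(1) + 1*(-5)*conj(1) + 2*(-3 - 2*sqrt(2))*conj(1) + 2*(3)*conj(1) + 2*(-3 + 2*sqrt(2))*conj(1) + 4*(-3)*conj(1) + 4*(3)*conj(1)]
      = (1/16)[(11) + (-5) + (-6 - 4*sqrt(2)) + (6) + (-6 + 4*sqrt(2)) + (-12) + (12)] = 0/16 = 0
  <chi_rho, chi_2> = (1/16)[1*(11)*conj(1) + 1*(-5)*conj(1) + 2*(-3 - 2*sqrt(2))*conj(1) + 2*(3)*conj(1) + 2*(-3 + 2*sqrt(2))*conj(1) + 4*(-3)*conj(-1) + 4*(3)*conj(-1)]
      = (1/16)[(11) + (-5) + (-6 - 4*sqrt(2)) + (6) + (-6 + 4*sqrt(2)) + (12) + (-12)] = 0/16 = 0
  <chi_rho, chi_3> = (1/16)[1*(11)*conj(1) + 1*(-5)*conj(1) + 2*(-3 - 2*sqrt(2))*conj(-1) + 2*(3)*conj(1) + 2*(-3 + 2*sqrt(2))*conj(-1) + 4*(-3)*conj(1) + 4*(3)*conj(-1)]
      = (1/16)[(11) + (-5) + (4*sqrt(2) + 6) + (6) + (6 - 4*sqrt(2)) + (-12) + (-12)] = 0/16 = 0
  <chi_rho, chi_4> = (1/16)[1*(11)*conj(1) + 1*(-5)*conj(1) + 2*(-3 - 2*sqrt(2))*conj(-1) + 2*(3)*conj(1) + 2*(-3 + 2*sqrt(2))*conj(-1) + 4*(-3)*conj(-1) + 4*(3)*conj(1)]
      = (1/16)[(11) + (-5) + (4*sqrt(2) + 6) + (6) + (6 - 4*sqrt(2)) + (12) + (12)] = 48/16 = 3
  <chi_rho, chi_5> = (1/16)[1*(11)*conj(2) + 1*(-5)*conj(-2) + 2*(-3 - 2*sqrt(2))*conj(sqrt(2)) + 2*(3)*conj(0) + 2*(-3 + 2*sqrt(2))*conj(-sqrt(2)) + 4*(-3)*conj(0) + 4*(3)*conj(0)]
      = (1/16)[(22) + (10) + (-6*sqrt(2) - 8) + (0) + (-8 + 6*sqrt(2)) + (0) + (0)] = 16/16 = 1
  <chi_rho, chi_6> = (1/16)[1*(11)*conj(2) + 1*(-5)*conj(2) + 2*(-3 - 2*sqrt(2))*conj(0) + 2*(3)*conj(-2) + 2*(-3 + 2*sqrt(2))*conj(0) + 4*(-3)*conj(0) + 4*(3)*conj(0)]
      = (1/16)[(22) + (-10) + (0) + (-12) + (0) + (0) + (0)] = 0/16 = 0
  <chi_rho, chi_7> = (1/16)[1*(11)*conj(2) + 1*(-5)*conj(-2) + 2*(-3 - 2*sqrt(2))*conj(-sqrt(2)) + 2*(3)*conj(0) + 2*(-3 + 2*sqrt(2))*conj(sqrt(2)) + 4*(-3)*conj(0) + 4*(3)*conj(0)]
      = (1/16)[(22) + (10) + (8 + 6*sqrt(2)) + (0) + (8 - 6*sqrt(2)) + (0) + (0)] = 48/16 = 3
Dimension check: dim(rho) = sum (mult * dim) = 0*1 + 0*1 + 0*1 + 3*1 + 1*2 + 0*2 + 3*2 = 11 = chi_rho(e) = 11.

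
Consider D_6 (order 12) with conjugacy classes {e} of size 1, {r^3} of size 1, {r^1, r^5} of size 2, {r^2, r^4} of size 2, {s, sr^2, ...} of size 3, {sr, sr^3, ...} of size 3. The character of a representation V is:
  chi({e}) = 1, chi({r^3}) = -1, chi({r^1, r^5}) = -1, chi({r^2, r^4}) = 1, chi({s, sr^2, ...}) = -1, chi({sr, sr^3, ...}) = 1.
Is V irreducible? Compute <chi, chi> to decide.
Irreducible: <chi, chi> = 1.

Justification: <chi, chi> = (1/|G|) sum_C |C| * |chi(C)|^2 = (1/12)[1*|1|^2 + 1*|-1|^2 + 2*|-1|^2 + 2*|1|^2 + 3*|-1|^2 + 3*|1|^2]
  = (1/12)[(1) + (1) + (2) + (2) + (3) + (3)] = 12/12 = 1.
A character is irreducible iff <chi, chi> = 1, so this representation is irreducible.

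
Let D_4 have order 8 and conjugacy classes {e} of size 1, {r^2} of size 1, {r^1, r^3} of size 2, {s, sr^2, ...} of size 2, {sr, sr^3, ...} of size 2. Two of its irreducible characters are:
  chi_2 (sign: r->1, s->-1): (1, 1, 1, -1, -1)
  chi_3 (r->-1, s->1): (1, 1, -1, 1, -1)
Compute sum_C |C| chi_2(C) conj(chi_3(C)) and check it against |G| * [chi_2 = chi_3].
Sum = 0; so <chi_2, chi_3> = 0 (distinct irreducibles are orthogonal).

Argument: Compute term by term over conjugacy classes (|C| * chi_2(C) * conj(chi_3(C))):
  1*(1)*conj(1) + 1*(1)*conj(1) + 2*(1)*conj(-1) + 2*(-1)*conj(1) + 2*(-1)*conj(-1)
  = (1) + (1) + (-2) + (-2) + (2)
  = 0.
Dividing by |G| = 8 gives 0/8 = 0, matching the row-orthogonality relation <chi_2, chi_3> = [chi_2 = chi_3].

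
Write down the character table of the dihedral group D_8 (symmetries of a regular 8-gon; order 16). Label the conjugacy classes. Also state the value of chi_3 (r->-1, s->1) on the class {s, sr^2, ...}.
Conjugacy classes: {e} of size 1, {r^4} of size 1, {r^1, r^7} of size 2, {r^2, r^6} of size 2, {r^3, r^5} of size 2, {s, sr^2, ...} of size 4, {sr, sr^3, ...} of size 4.
Character table:
  irrep \ class              {e} (size 1)  {r^4} (size 1)  {r^1, r^7} (size 2)  {r^2, r^6} (size 2)  {r^3, r^5} (size 2)  {s, sr^2, ...} (size 4)  {sr, sr^3, ...} (size 4)
  chi_1 (triv)               1             1               1                    1                    1                    1                        1                       
  chi_2 (sign: r->1, s->-1)  1             1               1                    1                    1                    -1                       -1                      
  chi_3 (r->-1, s->1)        1             1               -1                   1                    -1                   1                        -1                      
  chi_4 (r->-1, s->-1)       1             1               -1                   1                    -1                   -1                       1                       
  chi_5 (2d, j=1)            2             -2              sqrt(2)              0                    -sqrt(2)             0                        0                       
  chi_6 (2d, j=2)            2             2               0                    -2                   0                    0                        0                       
  chi_7 (2d, j=3)            2             -2              -sqrt(2)             0                    sqrt(2)              0                        0                       

Spot check: chi_3 (r->-1, s->1) on {s, sr^2, ...} = 1.

D_8 has order 2*8 = 16 with 7 conjugacy classes, hence 7 irreducibles. Sum of squared dims 1 + 1 + 1 + 1 + 4 + 4 + 4 = 16 = |G|. Linear characters come from the abelianisation; the 2-dimensional irreps have character r^k -> 2*cos(2*pi*j*k/8), reflections -> 0.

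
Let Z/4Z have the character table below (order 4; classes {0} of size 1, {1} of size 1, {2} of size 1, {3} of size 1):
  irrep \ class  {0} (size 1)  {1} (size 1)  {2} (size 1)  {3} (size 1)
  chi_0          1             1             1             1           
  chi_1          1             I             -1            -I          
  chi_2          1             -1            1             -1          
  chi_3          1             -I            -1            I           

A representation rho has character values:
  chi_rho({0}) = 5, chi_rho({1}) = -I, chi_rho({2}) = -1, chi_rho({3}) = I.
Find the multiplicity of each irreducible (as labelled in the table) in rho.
Multiplicities: chi_0: 1, chi_1: 1, chi_2: 1, chi_3: 2.

Derivation: Use <chi_rho, chi> = (1/|G|) sum_C |C| * chi_rho(C) * conj(chi(C)) with |G| = 4 for each irreducible chi in the table:
  <chi_rho, chi_0> = (1/4)[1*(5)*conj(1) + 1*(-I)*conj(1) + 1*(-1)*conj(1) + 1*(I)*conj(1)]
      = (1/4)[(5) + (-I) + (-1) + (I)] = 4/4 = 1
  <chi_rho, chi_1> = (1/4)[1*(5)*conj(1) + 1*(-I)*conj(I) + 1*(-1)*conj(-1) + 1*(I)*conj(-I)]
      = (1/4)[(5) + (-1) + (1) + (-1)] = 4/4 = 1
  <chi_rho, chi_2> = (1/4)[1*(5)*conj(1) + 1*(-I)*conj(-1) + 1*(-1)*conj(1) + 1*(I)*conj(-1)]
      = (1/4)[(5) + (I) + (-1) + (-I)] = 4/4 = 1
  <chi_rho, chi_3> = (1/4)[1*(5)*conj(1) + 1*(-I)*conj(-I) + 1*(-1)*conj(-1) + 1*(I)*conj(I)]
      = (1/4)[(5) + (1) + (1) + (1)] = 8/4 = 2
(Exp terms are combined using exp(i*s)*conj(exp(i*t)) = exp(i*(s-t)), and sums of them are collapsed using the identity that for every m > 1 the m distinct m-th roots of unity sum to 0, e.g. 1 + exp(2*I*pi/3) + exp(-2*I*pi/3) = 0.)
Dimension check: dim(rho) = sum (mult * dim) = 1*1 + 1*1 + 1*1 + 2*1 = 5 = chi_rho(e) = 5.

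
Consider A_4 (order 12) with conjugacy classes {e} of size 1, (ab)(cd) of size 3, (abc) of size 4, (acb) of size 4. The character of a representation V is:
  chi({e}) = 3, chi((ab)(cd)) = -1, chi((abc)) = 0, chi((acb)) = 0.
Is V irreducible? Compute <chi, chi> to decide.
Irreducible: <chi, chi> = 1.

Details: <chi, chi> = (1/|G|) sum_C |C| * |chi(C)|^2 = (1/12)[1*|3|^2 + 3*|-1|^2 + 4*|0|^2 + 4*|0|^2]
  = (1/12)[(9) + (3) + (0) + (0)] = 12/12 = 1.
(Exp terms are combined using exp(i*s)*conj(exp(i*t)) = exp(i*(s-t)), and sums of them are collapsed using the identity that for every m > 1 the m distinct m-th roots of unity sum to 0, e.g. 1 + exp(2*I*pi/3) + exp(-2*I*pi/3) = 0.)
A character is irreducible iff <chi, chi> = 1, so this representation is irreducible.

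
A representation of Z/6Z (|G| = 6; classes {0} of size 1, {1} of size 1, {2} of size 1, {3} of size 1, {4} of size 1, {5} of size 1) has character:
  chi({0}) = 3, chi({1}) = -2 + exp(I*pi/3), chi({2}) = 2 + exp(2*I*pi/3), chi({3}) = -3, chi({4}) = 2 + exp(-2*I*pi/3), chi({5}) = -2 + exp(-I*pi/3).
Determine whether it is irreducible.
Not irreducible (reducible): <chi, chi> = 5 > 1.

Solution. <chi, chi> = (1/|G|) sum_C |C| * |chi(C)|^2 = (1/6)[1*|3|^2 + 1*|-2 + exp(I*pi/3)|^2 + 1*|2 + exp(2*I*pi/3)|^2 + 1*|-3|^2 + 1*|2 + exp(-2*I*pi/3)|^2 + 1*|-2 + exp(-I*pi/3)|^2]
  = (1/6)[(9) + (3) + (3) + (9) + (3) + (3)] = 30/6 = 5.
(Exp terms are combined using exp(i*s)*conj(exp(i*t)) = exp(i*(s-t)), and sums of them are collapsed using the identity that for every m > 1 the m distinct m-th roots of unity sum to 0, e.g. 1 + exp(2*I*pi/3) + exp(-2*I*pi/3) = 0.)
A character is irreducible iff <chi, chi> = 1, so this representation is reducible.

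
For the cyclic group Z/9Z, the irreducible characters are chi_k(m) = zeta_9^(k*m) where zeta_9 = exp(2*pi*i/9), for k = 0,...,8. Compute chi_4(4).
chi_4(4) = zeta_9^16 = exp(-4*I*pi/9)

Justification: chi_4(4) = zeta_9^(4*4) = zeta_9^16. Since zeta_9^9 = 1, this equals zeta_9^7 = exp(2*pi*i*7/9) = exp(-4*I*pi/9).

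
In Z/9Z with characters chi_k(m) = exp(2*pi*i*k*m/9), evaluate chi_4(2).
chi_4(2) = zeta_9^8 = exp(-2*I*pi/9)

Justification: chi_4(2) = zeta_9^(4*2) = zeta_9^8. Since zeta_9^9 = 1, this equals zeta_9^8 = exp(2*pi*i*8/9) = exp(-2*I*pi/9).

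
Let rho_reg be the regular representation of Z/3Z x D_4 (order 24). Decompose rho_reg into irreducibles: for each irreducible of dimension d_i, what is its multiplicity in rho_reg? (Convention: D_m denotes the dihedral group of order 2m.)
Each irreducible V_i of dimension d_i appears with multiplicity d_i, i.e. rho_reg = (direct sum over all irreducibles V_i) d_i V_i. The irreducible dimensions for Z/3Z x D_4 are 1, 1, 1, 1, 1, 1, 1, 1, 1, 1, 1, 1, 2, 2, 2: 12 irreducibles of dimension 1, each with multiplicity 1; 3 irreducibles of dimension 2, each with multiplicity 2. Total dimension 12*1*1 + 3*2*2 = 24 = |G|.

Argument: General theorem: in the regular representation of a finite group G, each irreducible appears with multiplicity equal to its dimension. Check: dim(rho_reg) = sum d_i^2 = 1 + 1 + 1 + 1 + 1 + 1 + 1 + 1 + 1 + 1 + 1 + 1 + 4 + 4 + 4 = 24 = |G|.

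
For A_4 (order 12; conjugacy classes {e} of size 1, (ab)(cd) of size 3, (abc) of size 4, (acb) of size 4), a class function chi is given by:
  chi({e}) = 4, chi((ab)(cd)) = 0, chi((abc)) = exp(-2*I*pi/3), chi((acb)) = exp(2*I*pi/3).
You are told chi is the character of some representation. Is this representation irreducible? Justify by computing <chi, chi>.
Not irreducible (reducible): <chi, chi> = 2 > 1.

Argument: <chi, chi> = (1/|G|) sum_C |C| * |chi(C)|^2 = (1/12)[1*|4|^2 + 3*|0|^2 + 4*|exp(-2*I*pi/3)|^2 + 4*|exp(2*I*pi/3)|^2]
  = (1/12)[(16) + (0) + (4) + (4)] = 24/12 = 2.
(Exp terms are combined using exp(i*s)*conj(exp(i*t)) = exp(i*(s-t)), and sums of them are collapsed using the identity that for every m > 1 the m distinct m-th roots of unity sum to 0, e.g. 1 + exp(2*I*pi/3) + exp(-2*I*pi/3) = 0.)
A character is irreducible iff <chi, chi> = 1, so this representation is reducible.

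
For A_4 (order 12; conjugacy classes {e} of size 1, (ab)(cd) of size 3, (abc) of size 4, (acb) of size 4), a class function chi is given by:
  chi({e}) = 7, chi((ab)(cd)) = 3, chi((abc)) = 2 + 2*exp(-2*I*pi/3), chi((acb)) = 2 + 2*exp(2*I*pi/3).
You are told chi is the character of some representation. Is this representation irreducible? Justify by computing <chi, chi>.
Not irreducible (reducible): <chi, chi> = 9 > 1.

Justification: <chi, chi> = (1/|G|) sum_C |C| * |chi(C)|^2 = (1/12)[1*|7|^2 + 3*|3|^2 + 4*|2 + 2*exp(-2*I*pi/3)|^2 + 4*|2 + 2*exp(2*I*pi/3)|^2]
  = (1/12)[(49) + (27) + (16) + (16)] = 108/12 = 9.
(Exp terms are combined using exp(i*s)*conj(exp(i*t)) = exp(i*(s-t)), and sums of them are collapsed using the identity that for every m > 1 the m distinct m-th roots of unity sum to 0, e.g. 1 + exp(2*I*pi/3) + exp(-2*I*pi/3) = 0.)
A character is irreducible iff <chi, chi> = 1, so this representation is reducible.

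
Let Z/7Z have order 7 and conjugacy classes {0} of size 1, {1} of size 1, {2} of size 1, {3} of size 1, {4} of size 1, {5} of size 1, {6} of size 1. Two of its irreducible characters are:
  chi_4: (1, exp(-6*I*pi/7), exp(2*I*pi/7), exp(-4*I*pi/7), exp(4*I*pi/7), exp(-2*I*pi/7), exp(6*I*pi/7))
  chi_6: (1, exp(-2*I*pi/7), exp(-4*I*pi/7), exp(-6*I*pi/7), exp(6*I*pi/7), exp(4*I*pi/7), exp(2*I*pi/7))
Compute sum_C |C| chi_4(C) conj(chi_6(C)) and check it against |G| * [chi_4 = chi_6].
Sum = 0; so <chi_4, chi_6> = 0 (distinct irreducibles are orthogonal).

Proof sketch: Compute term by term over conjugacy classes (|C| * chi_4(C) * conj(chi_6(C))):
  1*(1)*conj(1) + 1*(exp(-6*I*pi/7))*conj(exp(-2*I*pi/7)) + 1*(exp(2*I*pi/7))*conj(exp(-4*I*pi/7)) + 1*(exp(-4*I*pi/7))*conj(exp(-6*I*pi/7)) + 1*(exp(4*I*pi/7))*conj(exp(6*I*pi/7)) + 1*(exp(-2*I*pi/7))*conj(exp(4*I*pi/7)) + 1*(exp(6*I*pi/7))*conj(exp(2*I*pi/7))
  = (1) + (exp(-4*I*pi/7)) + (exp(6*I*pi/7)) + (exp(2*I*pi/7)) + (exp(-2*I*pi/7)) + (exp(-6*I*pi/7)) + (exp(4*I*pi/7))
  = 0.
(Exp terms are combined using exp(i*s)*conj(exp(i*t)) = exp(i*(s-t)), and sums of them are collapsed using the identity that for every m > 1 the m distinct m-th roots of unity sum to 0, e.g. 1 + exp(2*I*pi/3) + exp(-2*I*pi/3) = 0.)
Dividing by |G| = 7 gives 0/7 = 0, matching the row-orthogonality relation <chi_4, chi_6> = [chi_4 = chi_6].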